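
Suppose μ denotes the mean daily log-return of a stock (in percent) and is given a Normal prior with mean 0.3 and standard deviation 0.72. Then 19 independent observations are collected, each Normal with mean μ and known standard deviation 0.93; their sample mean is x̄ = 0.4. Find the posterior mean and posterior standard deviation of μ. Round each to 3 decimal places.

Prior precision 1/τ₀² = 1/0.72² = 1.92901; data precision n/σ² = 19/0.93² = 21.9679.
Posterior precision = 1.92901 + 21.9679 = 23.8969, giving posterior SD = 1/√23.8969 = 0.205.
Posterior mean = (1.92901·0.3 + 21.9679·0.4) / 23.8969 = 0.392.

Posterior mean ≈ 0.392; posterior SD ≈ 0.205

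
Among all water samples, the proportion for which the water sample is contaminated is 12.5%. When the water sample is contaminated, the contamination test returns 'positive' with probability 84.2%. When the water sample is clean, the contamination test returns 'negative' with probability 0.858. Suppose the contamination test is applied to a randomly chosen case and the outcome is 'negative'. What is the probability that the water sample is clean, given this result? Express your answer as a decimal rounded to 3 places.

Write H for 'the water sample is contaminated'. Prior odds H:¬H = 0.125/0.875 = 0.14286. For the 'negative' outcome, the likelihood ratio is 0.158/0.858 = 0.18415.
Posterior odds = 0.14286 × 0.18415 = 0.026307, so P(H|E) = 0.026307/(1+0.026307) = 0.026. Then P(¬H|E) = 1 − 0.026 = 0.974.

P(¬H | E) ≈ 0.974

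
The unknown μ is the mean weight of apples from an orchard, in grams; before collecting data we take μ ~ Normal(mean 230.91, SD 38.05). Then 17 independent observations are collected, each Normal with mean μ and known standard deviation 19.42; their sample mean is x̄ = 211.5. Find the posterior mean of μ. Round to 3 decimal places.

Prior precision 1/τ₀² = 1/38.05² = 0.00069070; data precision n/σ² = 17/19.42² = 0.0450765.
Posterior precision = 0.00069070 + 0.0450765 = 0.0457672.
Posterior mean = (0.00069070·230.91 + 0.0450765·211.5) / 0.0457672 = 211.793.

Posterior mean ≈ 211.793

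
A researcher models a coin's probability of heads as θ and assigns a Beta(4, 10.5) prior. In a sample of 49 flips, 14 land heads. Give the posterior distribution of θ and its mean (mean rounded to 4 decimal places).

The binomial likelihood is conjugate to the Beta prior: with 14 successes and 35 failures, the posterior is Beta(4+14, 10.5+35) = Beta(18, 45.5).
Posterior mean = α/(α+β) = 18/63.5 = 0.2835.

Posterior: Beta(18, 45.5); mean ≈ 0.2835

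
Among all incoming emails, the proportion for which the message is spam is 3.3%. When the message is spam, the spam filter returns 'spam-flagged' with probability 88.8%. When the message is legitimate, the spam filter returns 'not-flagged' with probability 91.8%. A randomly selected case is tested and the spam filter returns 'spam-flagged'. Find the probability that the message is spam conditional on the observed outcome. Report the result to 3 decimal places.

P(H | E) ≈ 0.270

Write H for 'the message is spam'. Prior odds H:¬H = 0.033/0.967 = 0.034126. For the 'spam-flagged' outcome, the likelihood ratio is 0.888/0.082 = 10.829.
Posterior odds = 0.034126 × 10.829 = 0.36956, so P(H|E) = 0.36956/(1+0.36956) = 0.270.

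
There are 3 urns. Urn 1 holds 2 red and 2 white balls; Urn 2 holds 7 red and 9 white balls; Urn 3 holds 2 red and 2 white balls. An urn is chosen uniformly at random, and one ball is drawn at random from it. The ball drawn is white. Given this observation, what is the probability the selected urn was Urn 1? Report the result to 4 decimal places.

Posterior probability ≈ 0.3200

Tabulate prior·likelihood by source: [1] prior 0.333333, lik 0.5, product 0.1667; [2] prior 0.333333, lik 0.5625, product 0.1875; [3] prior 0.333333, lik 0.5, product 0.1667.
Normalizing constant = 0.52083; the posterior for Urn 1 is its product over the sum, 0.1667/0.52083 = 0.3200.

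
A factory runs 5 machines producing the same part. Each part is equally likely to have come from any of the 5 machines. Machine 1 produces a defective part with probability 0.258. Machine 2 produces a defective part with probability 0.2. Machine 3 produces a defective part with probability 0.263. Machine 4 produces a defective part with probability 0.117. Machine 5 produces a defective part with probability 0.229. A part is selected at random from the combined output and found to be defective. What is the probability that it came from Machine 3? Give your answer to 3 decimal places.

Tabulate prior·likelihood by source: [1] prior 0.2, lik 0.258, product 0.05160; [2] prior 0.2, lik 0.2, product 0.04000; [3] prior 0.2, lik 0.263, product 0.05260; [4] prior 0.2, lik 0.117, product 0.02340; [5] prior 0.2, lik 0.229, product 0.04580.
Normalizing constant = 0.21340; the posterior for Machine 3 is its product over the sum, 0.05260/0.21340 = 0.246.

Posterior probability ≈ 0.246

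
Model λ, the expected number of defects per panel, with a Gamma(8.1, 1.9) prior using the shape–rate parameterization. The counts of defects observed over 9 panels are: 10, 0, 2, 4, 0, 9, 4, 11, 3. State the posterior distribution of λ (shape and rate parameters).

The Poisson likelihood adds the total count to the shape and the number of exposure periods to the rate. Here ∑xᵢ = 43 and n = 9, so shape 8.1→51.1 and rate 1.9→10.9.

Posterior: Gamma(shape=51.1, rate=10.9)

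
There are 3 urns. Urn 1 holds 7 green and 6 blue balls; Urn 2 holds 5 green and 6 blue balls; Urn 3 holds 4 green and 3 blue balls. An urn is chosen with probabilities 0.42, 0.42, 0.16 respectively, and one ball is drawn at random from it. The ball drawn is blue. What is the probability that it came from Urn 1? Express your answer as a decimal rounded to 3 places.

Tabulate prior·likelihood by source: [1] prior 0.42, lik 0.4615, product 0.1938; [2] prior 0.42, lik 0.5455, product 0.2291; [3] prior 0.16, lik 0.4286, product 0.06857.
Normalizing constant = 0.49151; the posterior for Urn 1 is its product over the sum, 0.1938/0.49151 = 0.394.

Posterior probability ≈ 0.394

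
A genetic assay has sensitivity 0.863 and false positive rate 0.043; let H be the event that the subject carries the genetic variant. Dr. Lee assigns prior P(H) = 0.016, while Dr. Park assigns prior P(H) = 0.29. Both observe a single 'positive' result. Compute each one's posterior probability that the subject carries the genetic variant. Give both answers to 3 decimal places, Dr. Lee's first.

P('+'|H) = 0.863, P('+'|¬H) = 0.043.
Dr. Lee: numerator 0.863·0.016 = 0.013808; evidence = 0.013808+0.043·0.984 = 0.056120; posterior = 0.246.
Dr. Park: numerator 0.863·0.29 = 0.25027; evidence = 0.25027+0.043·0.71 = 0.28080; posterior = 0.891.

Dr. Lee: 0.246; Dr. Park: 0.891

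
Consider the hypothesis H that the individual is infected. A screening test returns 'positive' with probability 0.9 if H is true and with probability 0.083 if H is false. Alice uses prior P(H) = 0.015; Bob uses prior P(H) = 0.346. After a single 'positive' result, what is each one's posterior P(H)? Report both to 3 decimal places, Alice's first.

Alice: 0.142; Bob: 0.852

The likelihood ratio for a 'positive' result is 0.9/0.083 = 10.843.
Alice: prior odds 0.015/0.985 = 0.015228; posterior odds 0.16513; posterior probability 0.142.
Bob: prior odds 0.346/0.654 = 0.52905; posterior odds 5.7367; posterior probability 0.852.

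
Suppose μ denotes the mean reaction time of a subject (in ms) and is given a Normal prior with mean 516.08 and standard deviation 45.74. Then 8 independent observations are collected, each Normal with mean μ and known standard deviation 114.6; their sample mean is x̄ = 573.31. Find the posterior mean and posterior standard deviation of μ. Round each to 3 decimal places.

Prior precision 1/τ₀² = 1/45.74² = 0.00047798; data precision n/σ² = 8/114.6² = 0.00060915.
Posterior precision = 0.00047798 + 0.00060915 = 0.00108712, giving posterior SD = 1/√0.00108712 = 30.329.
Posterior mean = (0.00047798·516.08 + 0.00060915·573.31) / 0.00108712 = 548.148.

Posterior mean ≈ 548.148; posterior SD ≈ 30.329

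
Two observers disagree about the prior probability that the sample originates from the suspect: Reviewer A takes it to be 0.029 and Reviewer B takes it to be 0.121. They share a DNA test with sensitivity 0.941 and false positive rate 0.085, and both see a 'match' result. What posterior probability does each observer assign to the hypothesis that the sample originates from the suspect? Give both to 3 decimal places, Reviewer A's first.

Reviewer A: 0.248; Reviewer B: 0.604

The likelihood ratio for a 'match' result is 0.941/0.085 = 11.071.
Reviewer A: prior odds 0.029/0.971 = 0.029866; posterior odds 0.33064; posterior probability 0.248.
Reviewer B: prior odds 0.121/0.879 = 0.13766; posterior odds 1.5239; posterior probability 0.604.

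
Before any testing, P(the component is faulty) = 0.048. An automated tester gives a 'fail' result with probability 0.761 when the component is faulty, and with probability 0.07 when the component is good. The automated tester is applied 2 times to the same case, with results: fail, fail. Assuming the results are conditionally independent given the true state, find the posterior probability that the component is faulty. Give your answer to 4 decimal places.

With H the event that the component is faulty, the joint likelihood of the observed sequence is P(data|H) = 0.761·0.761 = 0.57912 and P(data|¬H) = 0.07·0.07 = 0.0049000.
Bayes: P(H|data) = 0.048·0.57912 / (0.048·0.57912 + 0.952·0.0049000) = 0.027798/0.032463 = 0.8563.

Posterior P(H) ≈ 0.8563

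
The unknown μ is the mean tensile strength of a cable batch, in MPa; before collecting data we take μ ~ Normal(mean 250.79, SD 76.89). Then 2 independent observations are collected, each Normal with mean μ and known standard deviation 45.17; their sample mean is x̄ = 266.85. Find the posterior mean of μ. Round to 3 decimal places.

Posterior mean ≈ 264.487

With known σ, the Normal prior is conjugate. Weight on the data is w = (n/σ²)/(n/σ² + 1/τ₀²) = 0.00098023/(0.00098023+0.00016915) = 0.85284.
Posterior mean = w·x̄ + (1−w)·μ₀ = 0.85284·266.85 + 0.14716·250.79 = 264.487.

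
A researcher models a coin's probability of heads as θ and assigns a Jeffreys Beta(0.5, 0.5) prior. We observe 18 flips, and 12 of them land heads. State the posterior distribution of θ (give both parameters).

Posterior: Beta(12.5, 6.5)

Observing 12 successes and 6 failures updates Beta(0.5, 0.5) by adding the success and failure counts to the two shape parameters: α = 0.5+12 = 12.5, β = 0.5+6 = 6.5.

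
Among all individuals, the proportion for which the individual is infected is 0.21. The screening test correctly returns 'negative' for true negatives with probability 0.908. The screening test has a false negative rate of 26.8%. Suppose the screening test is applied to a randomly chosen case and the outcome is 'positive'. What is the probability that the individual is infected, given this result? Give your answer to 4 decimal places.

Write H for 'the individual is infected'. Prior odds H:¬H = 0.21/0.79 = 0.26582. For the 'positive' outcome, the likelihood ratio is 0.732/0.092 = 7.9565.
Posterior odds = 0.26582 × 7.9565 = 2.1150, so P(H|E) = 2.1150/(1+2.1150) = 0.6790.

P(H | E) ≈ 0.6790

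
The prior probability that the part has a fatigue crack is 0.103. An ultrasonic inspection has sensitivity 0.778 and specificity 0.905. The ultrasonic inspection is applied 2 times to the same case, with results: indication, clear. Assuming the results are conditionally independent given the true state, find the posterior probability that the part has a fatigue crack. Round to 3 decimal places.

Let H be the event that the part has a fatigue crack; start with P(H) = 0.103. P('indication'|H) = 0.778, P('indication'|¬H) = 0.095.
Update on result 1 ('indication'): P(H) ← 0.778·0.1030 / (0.778·0.1030 + 0.095·0.8970) = 0.080134/0.16535 = 0.4846.
Update on result 2 ('clear'): P(H) ← 0.222·0.4846 / (0.222·0.4846 + 0.905·0.5154) = 0.10759/0.57399 = 0.1874.

Posterior P(H) ≈ 0.187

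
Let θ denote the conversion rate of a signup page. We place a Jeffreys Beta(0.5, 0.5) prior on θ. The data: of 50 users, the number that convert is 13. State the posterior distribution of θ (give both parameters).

The binomial likelihood is conjugate to the Beta prior: with 13 successes and 37 failures, the posterior is Beta(0.5+13, 0.5+37) = Beta(13.5, 37.5).

Posterior: Beta(13.5, 37.5)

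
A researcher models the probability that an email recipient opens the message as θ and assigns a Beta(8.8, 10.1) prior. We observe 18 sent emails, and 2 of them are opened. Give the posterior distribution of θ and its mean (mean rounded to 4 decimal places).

Posterior: Beta(10.8, 26.1); mean ≈ 0.2927

Observing 2 successes and 16 failures updates Beta(8.8, 10.1) by adding the success and failure counts to the two shape parameters: α = 8.8+2 = 10.8, β = 10.1+16 = 26.1.
Posterior mean = α/(α+β) = 10.8/36.9 = 0.2927.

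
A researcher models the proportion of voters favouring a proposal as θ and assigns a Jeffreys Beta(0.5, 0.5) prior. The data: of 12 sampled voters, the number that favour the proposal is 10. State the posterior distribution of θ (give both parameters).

Posterior: Beta(10.5, 2.5)

The binomial likelihood is conjugate to the Beta prior: with 10 successes and 2 failures, the posterior is Beta(0.5+10, 0.5+2) = Beta(10.5, 2.5).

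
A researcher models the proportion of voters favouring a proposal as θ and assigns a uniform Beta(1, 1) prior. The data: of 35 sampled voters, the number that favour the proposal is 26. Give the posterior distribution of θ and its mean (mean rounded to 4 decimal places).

The binomial likelihood is conjugate to the Beta prior: with 26 successes and 9 failures, the posterior is Beta(1+26, 1+9) = Beta(27, 10).
E[θ | data] = 27/(27+10) = 0.7297.

Posterior: Beta(27, 10); mean ≈ 0.7297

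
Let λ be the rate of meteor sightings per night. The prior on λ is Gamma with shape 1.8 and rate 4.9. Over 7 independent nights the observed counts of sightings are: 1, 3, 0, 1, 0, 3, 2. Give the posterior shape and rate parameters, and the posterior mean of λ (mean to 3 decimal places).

Posterior: Gamma(shape=11.8, rate=11.9); mean ≈ 0.992

The Poisson likelihood adds the total count to the shape and the number of exposure periods to the rate. Here ∑xᵢ = 10 and n = 7, so shape 1.8→11.8 and rate 4.9→11.9.
Posterior mean = shape/rate = 11.8/11.9 = 0.992.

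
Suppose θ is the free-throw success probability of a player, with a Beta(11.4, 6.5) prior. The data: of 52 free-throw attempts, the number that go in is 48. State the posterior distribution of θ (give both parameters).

The binomial likelihood is conjugate to the Beta prior: with 48 successes and 4 failures, the posterior is Beta(11.4+48, 6.5+4) = Beta(59.4, 10.5).

Posterior: Beta(59.4, 10.5)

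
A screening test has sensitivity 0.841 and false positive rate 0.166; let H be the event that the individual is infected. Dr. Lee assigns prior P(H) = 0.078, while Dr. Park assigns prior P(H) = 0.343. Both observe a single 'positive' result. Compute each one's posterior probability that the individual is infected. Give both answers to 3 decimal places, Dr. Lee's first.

The likelihood ratio for a 'positive' result is 0.841/0.166 = 5.0663.
Dr. Lee: prior odds 0.078/0.922 = 0.084599; posterior odds 0.42860; posterior probability 0.300.
Dr. Park: prior odds 0.343/0.657 = 0.52207; posterior odds 2.6449; posterior probability 0.726.

Dr. Lee: 0.300; Dr. Park: 0.726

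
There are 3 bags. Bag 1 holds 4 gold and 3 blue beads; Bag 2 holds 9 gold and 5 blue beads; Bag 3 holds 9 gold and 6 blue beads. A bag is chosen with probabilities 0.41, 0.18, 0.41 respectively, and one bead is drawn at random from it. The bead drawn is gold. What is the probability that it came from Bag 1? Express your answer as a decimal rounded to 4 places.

Tabulate prior·likelihood by source: [1] prior 0.41, lik 0.5714, product 0.2343; [2] prior 0.18, lik 0.6429, product 0.1157; [3] prior 0.41, lik 0.6, product 0.2460.
Normalizing constant = 0.59600; the posterior for Bag 1 is its product over the sum, 0.2343/0.59600 = 0.3931.

Posterior probability ≈ 0.3931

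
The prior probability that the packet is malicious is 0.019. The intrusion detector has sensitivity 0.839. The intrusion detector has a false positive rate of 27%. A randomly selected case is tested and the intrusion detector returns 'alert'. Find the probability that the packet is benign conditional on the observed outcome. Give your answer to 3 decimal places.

Write H for 'the packet is malicious'. Prior odds H:¬H = 0.019/0.981 = 0.019368. For the 'alert' outcome, the likelihood ratio is 0.839/0.27 = 3.1074.
Posterior odds = 0.019368 × 3.1074 = 0.060184, so P(H|E) = 0.060184/(1+0.060184) = 0.057. Then P(¬H|E) = 1 − 0.057 = 0.943.

P(¬H | E) ≈ 0.943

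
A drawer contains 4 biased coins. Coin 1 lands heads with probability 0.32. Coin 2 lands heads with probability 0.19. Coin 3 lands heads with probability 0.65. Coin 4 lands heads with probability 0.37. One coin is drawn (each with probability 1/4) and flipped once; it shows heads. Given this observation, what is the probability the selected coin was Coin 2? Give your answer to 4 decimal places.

Posterior probability ≈ 0.1242

P(heads|C1) = 0.32; P(heads|C2) = 0.19; P(heads|C3) = 0.65; P(heads|C4) = 0.37.
Prior × likelihood for each source: 0.25·0.32=0.08000, 0.25·0.19=0.04750, 0.25·0.65=0.1625, 0.25·0.37=0.09250. Summing gives P(heads) = 0.38250.
P(Coin 2 | heads) = 0.04750 / 0.38250 = 0.1242.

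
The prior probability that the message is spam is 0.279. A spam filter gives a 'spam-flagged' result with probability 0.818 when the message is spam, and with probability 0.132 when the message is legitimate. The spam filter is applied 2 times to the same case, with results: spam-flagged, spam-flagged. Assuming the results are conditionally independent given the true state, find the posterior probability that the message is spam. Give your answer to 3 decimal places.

Posterior P(H) ≈ 0.937

With H the event that the message is spam, the joint likelihood of the observed sequence is P(data|H) = 0.818·0.818 = 0.66912 and P(data|¬H) = 0.132·0.132 = 0.017424.
Bayes: P(H|data) = 0.279·0.66912 / (0.279·0.66912 + 0.721·0.017424) = 0.18669/0.19925 = 0.9369.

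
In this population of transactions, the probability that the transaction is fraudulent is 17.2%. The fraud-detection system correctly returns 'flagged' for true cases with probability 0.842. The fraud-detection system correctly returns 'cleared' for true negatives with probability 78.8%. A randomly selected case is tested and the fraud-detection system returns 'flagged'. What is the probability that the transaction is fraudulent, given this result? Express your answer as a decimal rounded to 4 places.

Write H for 'the transaction is fraudulent'. Prior odds H:¬H = 0.172/0.828 = 0.20773. For the 'flagged' outcome, the likelihood ratio is 0.842/0.212 = 3.9717.
Posterior odds = 0.20773 × 3.9717 = 0.82504, so P(H|E) = 0.82504/(1+0.82504) = 0.4521.

P(H | E) ≈ 0.4521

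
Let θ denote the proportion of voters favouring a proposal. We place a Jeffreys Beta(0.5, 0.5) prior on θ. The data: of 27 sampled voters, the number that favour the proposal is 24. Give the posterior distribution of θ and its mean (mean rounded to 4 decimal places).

The binomial likelihood is conjugate to the Beta prior: with 24 successes and 3 failures, the posterior is Beta(0.5+24, 0.5+3) = Beta(24.5, 3.5).
Posterior mean = α/(α+β) = 24.5/28 = 0.8750.

Posterior: Beta(24.5, 3.5); mean ≈ 0.8750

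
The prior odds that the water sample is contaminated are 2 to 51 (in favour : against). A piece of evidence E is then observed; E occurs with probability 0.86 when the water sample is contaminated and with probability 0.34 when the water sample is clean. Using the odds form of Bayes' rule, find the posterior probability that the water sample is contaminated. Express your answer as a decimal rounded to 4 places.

Prior odds = 2/51 = 0.039216. In log-odds, ln(0.039216) = -3.2387.
Add log likelihood ratio: ln(2.5294) = 0.92799.
Posterior log-odds = -2.3107, so posterior odds = exp(-2.3107) = 0.099193. Converting, P(H|E) = 0.099193/1.0992 = 0.0902.

Posterior probability ≈ 0.0902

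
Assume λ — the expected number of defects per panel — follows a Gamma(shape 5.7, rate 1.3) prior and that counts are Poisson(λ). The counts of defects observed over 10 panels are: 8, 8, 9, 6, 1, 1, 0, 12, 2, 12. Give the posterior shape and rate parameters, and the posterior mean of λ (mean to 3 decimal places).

Posterior: Gamma(shape=64.7, rate=11.3); mean ≈ 5.726

The Poisson likelihood adds the total count to the shape and the number of exposure periods to the rate. Here ∑xᵢ = 59 and n = 10, so shape 5.7→64.7 and rate 1.3→11.3.
E[λ | data] = 64.7/11.3 = 5.726.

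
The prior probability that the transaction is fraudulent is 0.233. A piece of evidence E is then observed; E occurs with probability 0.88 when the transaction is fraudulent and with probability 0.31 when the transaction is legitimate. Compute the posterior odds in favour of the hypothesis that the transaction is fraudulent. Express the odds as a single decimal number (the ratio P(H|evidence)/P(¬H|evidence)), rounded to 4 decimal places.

Prior odds = 0.233/(1−0.233) = 0.30378.
Likelihood ratio for E = 0.88/0.31 = 2.8387.
Posterior odds = prior odds × LR = 0.86235.

Posterior odds ≈ 0.8623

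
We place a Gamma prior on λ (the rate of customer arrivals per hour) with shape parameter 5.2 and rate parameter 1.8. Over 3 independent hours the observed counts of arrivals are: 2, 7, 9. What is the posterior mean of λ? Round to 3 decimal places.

Posterior mean ≈ 4.833

Total count ∑xᵢ = 18 over n = 3 hours.
Gamma is conjugate to the Poisson likelihood: posterior is Gamma(shape = 5.2+18 = 23.2, rate = 1.8+3 = 4.8).
Posterior mean = shape/rate = 23.2/4.8 = 4.833.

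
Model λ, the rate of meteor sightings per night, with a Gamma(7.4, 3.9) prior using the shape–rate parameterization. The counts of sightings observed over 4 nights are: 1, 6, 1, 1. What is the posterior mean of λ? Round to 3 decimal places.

Total count ∑xᵢ = 9 over n = 4 nights.
Gamma is conjugate to the Poisson likelihood: posterior is Gamma(shape = 7.4+9 = 16.4, rate = 3.9+4 = 7.9).
Posterior mean = shape/rate = 16.4/7.9 = 2.076.

Posterior mean ≈ 2.076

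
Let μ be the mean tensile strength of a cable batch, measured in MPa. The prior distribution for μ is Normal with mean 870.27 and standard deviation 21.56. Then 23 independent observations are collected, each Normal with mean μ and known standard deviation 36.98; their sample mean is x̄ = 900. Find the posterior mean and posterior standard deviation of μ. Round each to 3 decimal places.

Posterior mean ≈ 896.628; posterior SD ≈ 7.260

With known σ, the Normal prior is conjugate. Weight on the data is w = (n/σ²)/(n/σ² + 1/τ₀²) = 0.0168188/(0.0168188+0.00215131) = 0.88659.
Posterior mean = w·x̄ + (1−w)·μ₀ = 0.88659·900 + 0.11341·870.27 = 896.628. Posterior variance = 1/(0.0168188+0.00215131) = 52.7146, so SD = 7.260.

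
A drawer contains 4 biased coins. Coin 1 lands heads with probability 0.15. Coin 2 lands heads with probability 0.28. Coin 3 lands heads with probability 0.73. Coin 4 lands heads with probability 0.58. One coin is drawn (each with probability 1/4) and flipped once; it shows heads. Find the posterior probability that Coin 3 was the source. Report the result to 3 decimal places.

Tabulate prior·likelihood by source: [1] prior 0.25, lik 0.15, product 0.03750; [2] prior 0.25, lik 0.28, product 0.07000; [3] prior 0.25, lik 0.73, product 0.1825; [4] prior 0.25, lik 0.58, product 0.1450.
Normalizing constant = 0.43500; the posterior for Coin 3 is its product over the sum, 0.1825/0.43500 = 0.420.

Posterior probability ≈ 0.420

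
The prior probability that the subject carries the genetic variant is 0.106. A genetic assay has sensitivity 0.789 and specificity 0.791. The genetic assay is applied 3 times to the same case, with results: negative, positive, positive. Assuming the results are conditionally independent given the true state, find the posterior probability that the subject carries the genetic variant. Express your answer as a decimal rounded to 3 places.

Posterior P(H) ≈ 0.311

With H the event that the subject carries the genetic variant, the joint likelihood of the observed sequence is P(data|H) = 0.211·0.789·0.789 = 0.13135 and P(data|¬H) = 0.791·0.209·0.209 = 0.034552.
Bayes: P(H|data) = 0.106·0.13135 / (0.106·0.13135 + 0.894·0.034552) = 0.013923/0.044812 = 0.3107.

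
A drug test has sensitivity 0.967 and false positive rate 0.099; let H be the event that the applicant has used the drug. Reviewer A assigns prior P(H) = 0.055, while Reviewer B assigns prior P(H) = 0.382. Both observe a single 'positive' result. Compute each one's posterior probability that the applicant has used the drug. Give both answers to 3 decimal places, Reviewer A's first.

Reviewer A: 0.362; Reviewer B: 0.858

P('+'|H) = 0.967, P('+'|¬H) = 0.099.
Reviewer A: numerator 0.967·0.055 = 0.053185; evidence = 0.053185+0.099·0.945 = 0.14674; posterior = 0.362.
Reviewer B: numerator 0.967·0.382 = 0.36939; evidence = 0.36939+0.099·0.618 = 0.43058; posterior = 0.858.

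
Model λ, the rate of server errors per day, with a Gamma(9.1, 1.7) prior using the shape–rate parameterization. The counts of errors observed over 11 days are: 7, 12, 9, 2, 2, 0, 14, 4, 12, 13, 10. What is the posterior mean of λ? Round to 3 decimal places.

Posterior mean ≈ 7.409

Total count ∑xᵢ = 85 over n = 11 days.
Gamma is conjugate to the Poisson likelihood: posterior is Gamma(shape = 9.1+85 = 94.1, rate = 1.7+11 = 12.7).
E[λ | data] = 94.1/12.7 = 7.409.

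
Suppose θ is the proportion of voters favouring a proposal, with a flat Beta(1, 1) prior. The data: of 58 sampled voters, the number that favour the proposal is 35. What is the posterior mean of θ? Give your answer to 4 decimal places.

Observing 35 successes and 23 failures updates Beta(1, 1) by adding the success and failure counts to the two shape parameters: α = 1+35 = 36, β = 1+23 = 24.
Posterior mean = α/(α+β) = 36/60 = 0.6000.

Posterior mean ≈ 0.6000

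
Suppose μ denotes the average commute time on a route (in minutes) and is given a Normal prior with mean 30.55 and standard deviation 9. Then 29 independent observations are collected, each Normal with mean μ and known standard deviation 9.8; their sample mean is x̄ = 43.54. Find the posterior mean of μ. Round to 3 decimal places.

Posterior mean ≈ 43.030

With known σ, the Normal prior is conjugate. Weight on the data is w = (n/σ²)/(n/σ² + 1/τ₀²) = 0.301958/(0.301958+0.0123457) = 0.96072.
Posterior mean = w·x̄ + (1−w)·μ₀ = 0.96072·43.54 + 0.039280·30.55 = 43.030.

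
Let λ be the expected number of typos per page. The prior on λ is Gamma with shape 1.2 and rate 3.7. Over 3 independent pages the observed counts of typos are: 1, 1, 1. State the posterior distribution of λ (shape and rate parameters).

Total count ∑xᵢ = 3 over n = 3 pages.
Gamma is conjugate to the Poisson likelihood: posterior is Gamma(shape = 1.2+3 = 4.2, rate = 3.7+3 = 6.7).

Posterior: Gamma(shape=4.2, rate=6.7)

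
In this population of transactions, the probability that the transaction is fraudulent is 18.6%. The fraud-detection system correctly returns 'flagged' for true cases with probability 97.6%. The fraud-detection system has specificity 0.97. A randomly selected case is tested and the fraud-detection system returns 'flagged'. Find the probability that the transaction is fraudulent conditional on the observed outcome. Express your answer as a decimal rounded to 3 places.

P(H | E) ≈ 0.881

Let H be the event that the transaction is fraudulent. P(H) = 0.186, so P(¬H) = 0.814. With E the 'flagged' result, P(E|H) = 0.976 and P(E|¬H) = 0.03.
P(E) = 0.976·0.186 + 0.03·0.814 = 0.18154 + 0.024420 = 0.20596.
By Bayes' theorem, P(H|E) = 0.18154 / 0.20596 = 0.881.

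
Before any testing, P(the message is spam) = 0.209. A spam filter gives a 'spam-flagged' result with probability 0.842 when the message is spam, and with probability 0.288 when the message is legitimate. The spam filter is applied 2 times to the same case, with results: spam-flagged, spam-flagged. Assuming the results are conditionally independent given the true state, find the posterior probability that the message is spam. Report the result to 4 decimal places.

With H the event that the message is spam, the joint likelihood of the observed sequence is P(data|H) = 0.842·0.842 = 0.70896 and P(data|¬H) = 0.288·0.288 = 0.082944.
Bayes: P(H|data) = 0.209·0.70896 / (0.209·0.70896 + 0.791·0.082944) = 0.14817/0.21378 = 0.6931.

Posterior P(H) ≈ 0.6931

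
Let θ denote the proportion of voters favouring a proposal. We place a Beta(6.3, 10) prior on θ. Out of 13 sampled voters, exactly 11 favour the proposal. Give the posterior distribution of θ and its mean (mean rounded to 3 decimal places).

Posterior: Beta(17.3, 12); mean ≈ 0.590

The binomial likelihood is conjugate to the Beta prior: with 11 successes and 2 failures, the posterior is Beta(6.3+11, 10+2) = Beta(17.3, 12).
E[θ | data] = 17.3/(17.3+12) = 0.590.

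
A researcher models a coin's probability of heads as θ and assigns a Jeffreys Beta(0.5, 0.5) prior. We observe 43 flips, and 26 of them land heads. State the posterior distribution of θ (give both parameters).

Posterior: Beta(26.5, 17.5)

The binomial likelihood is conjugate to the Beta prior: with 26 successes and 17 failures, the posterior is Beta(0.5+26, 0.5+17) = Beta(26.5, 17.5).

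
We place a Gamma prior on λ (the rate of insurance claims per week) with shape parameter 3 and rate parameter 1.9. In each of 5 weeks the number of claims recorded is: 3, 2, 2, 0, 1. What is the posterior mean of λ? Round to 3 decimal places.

The Poisson likelihood adds the total count to the shape and the number of exposure periods to the rate. Here ∑xᵢ = 8 and n = 5, so shape 3→11 and rate 1.9→6.9.
Posterior mean = shape/rate = 11/6.9 = 1.594.

Posterior mean ≈ 1.594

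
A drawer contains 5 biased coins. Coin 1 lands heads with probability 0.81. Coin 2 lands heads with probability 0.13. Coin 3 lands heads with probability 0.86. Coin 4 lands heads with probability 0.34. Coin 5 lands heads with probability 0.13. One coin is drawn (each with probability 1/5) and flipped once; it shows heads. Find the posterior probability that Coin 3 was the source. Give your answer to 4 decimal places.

Tabulate prior·likelihood by source: [1] prior 0.2, lik 0.81, product 0.1620; [2] prior 0.2, lik 0.13, product 0.02600; [3] prior 0.2, lik 0.86, product 0.1720; [4] prior 0.2, lik 0.34, product 0.06800; [5] prior 0.2, lik 0.13, product 0.02600.
Normalizing constant = 0.45400; the posterior for Coin 3 is its product over the sum, 0.1720/0.45400 = 0.3789.

Posterior probability ≈ 0.3789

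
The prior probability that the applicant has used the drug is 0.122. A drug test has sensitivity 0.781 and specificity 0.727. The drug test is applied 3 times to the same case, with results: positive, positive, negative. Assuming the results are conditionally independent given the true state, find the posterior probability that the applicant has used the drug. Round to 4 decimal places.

Posterior P(H) ≈ 0.2552

With H the event that the applicant has used the drug, the joint likelihood of the observed sequence is P(data|H) = 0.781·0.781·0.219 = 0.13358 and P(data|¬H) = 0.273·0.273·0.727 = 0.054183.
Bayes: P(H|data) = 0.122·0.13358 / (0.122·0.13358 + 0.878·0.054183) = 0.016297/0.063869 = 0.2552.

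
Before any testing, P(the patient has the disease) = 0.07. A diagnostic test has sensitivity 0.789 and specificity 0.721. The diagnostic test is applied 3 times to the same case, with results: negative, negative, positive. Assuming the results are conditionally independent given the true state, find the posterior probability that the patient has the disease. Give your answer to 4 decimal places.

With H the event that the patient has the disease, the joint likelihood of the observed sequence is P(data|H) = 0.211·0.211·0.789 = 0.035127 and P(data|¬H) = 0.721·0.721·0.279 = 0.14504.
Bayes: P(H|data) = 0.07·0.035127 / (0.07·0.035127 + 0.93·0.14504) = 0.0024589/0.13734 = 0.0179.

Posterior P(H) ≈ 0.0179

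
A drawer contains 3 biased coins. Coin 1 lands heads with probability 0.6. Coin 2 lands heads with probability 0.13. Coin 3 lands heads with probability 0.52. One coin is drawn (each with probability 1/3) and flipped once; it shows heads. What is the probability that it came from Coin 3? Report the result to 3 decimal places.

Tabulate prior·likelihood by source: [1] prior 0.333333, lik 0.6, product 0.2000; [2] prior 0.333333, lik 0.13, product 0.04333; [3] prior 0.333333, lik 0.52, product 0.1733.
Normalizing constant = 0.41667; the posterior for Coin 3 is its product over the sum, 0.1733/0.41667 = 0.416.

Posterior probability ≈ 0.416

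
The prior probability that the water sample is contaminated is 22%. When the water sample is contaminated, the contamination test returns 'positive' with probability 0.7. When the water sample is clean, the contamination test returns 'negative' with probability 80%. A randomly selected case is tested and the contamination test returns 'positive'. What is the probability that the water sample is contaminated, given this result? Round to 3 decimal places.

P(H | E) ≈ 0.497

Let H be the event that the water sample is contaminated. P(H) = 0.22, so P(¬H) = 0.78. With E the 'positive' result, P(E|H) = 0.7 and P(E|¬H) = 0.2.
P(E) = 0.7·0.22 + 0.2·0.78 = 0.15400 + 0.15600 = 0.31000.
By Bayes' theorem, P(H|E) = 0.15400 / 0.31000 = 0.497.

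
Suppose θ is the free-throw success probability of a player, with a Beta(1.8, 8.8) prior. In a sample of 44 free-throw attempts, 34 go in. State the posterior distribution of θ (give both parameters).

Posterior: Beta(35.8, 18.8)

The binomial likelihood is conjugate to the Beta prior: with 34 successes and 10 failures, the posterior is Beta(1.8+34, 8.8+10) = Beta(35.8, 18.8).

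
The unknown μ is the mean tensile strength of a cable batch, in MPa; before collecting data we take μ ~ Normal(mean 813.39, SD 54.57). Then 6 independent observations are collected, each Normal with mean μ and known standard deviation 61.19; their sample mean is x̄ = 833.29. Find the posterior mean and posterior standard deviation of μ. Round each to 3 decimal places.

Posterior mean ≈ 829.842; posterior SD ≈ 22.714

Prior precision 1/τ₀² = 1/54.57² = 0.00033581; data precision n/σ² = 6/61.19² = 0.00160247.
Posterior precision = 0.00033581 + 0.00160247 = 0.00193828, giving posterior SD = 1/√0.00193828 = 22.714.
Posterior mean = (0.00033581·813.39 + 0.00160247·833.29) / 0.00193828 = 829.842.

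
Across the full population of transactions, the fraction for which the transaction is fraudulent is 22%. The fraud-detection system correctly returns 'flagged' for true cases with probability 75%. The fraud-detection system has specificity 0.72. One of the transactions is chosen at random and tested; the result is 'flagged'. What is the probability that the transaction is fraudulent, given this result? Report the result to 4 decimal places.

Write H for 'the transaction is fraudulent'. Prior odds H:¬H = 0.22/0.78 = 0.28205. For the 'flagged' outcome, the likelihood ratio is 0.75/0.28 = 2.6786.
Posterior odds = 0.28205 × 2.6786 = 0.75549, so P(H|E) = 0.75549/(1+0.75549) = 0.4304.

P(H | E) ≈ 0.4304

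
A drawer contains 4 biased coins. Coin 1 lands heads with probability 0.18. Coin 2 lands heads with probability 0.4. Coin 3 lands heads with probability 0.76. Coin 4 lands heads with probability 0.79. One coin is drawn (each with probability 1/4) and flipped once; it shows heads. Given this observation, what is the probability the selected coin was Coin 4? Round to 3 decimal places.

Posterior probability ≈ 0.371

P(heads|C1) = 0.18; P(heads|C2) = 0.4; P(heads|C3) = 0.76; P(heads|C4) = 0.79.
Prior × likelihood for each source: 0.25·0.18=0.04500, 0.25·0.4=0.1000, 0.25·0.76=0.1900, 0.25·0.79=0.1975. Summing gives P(heads) = 0.53250.
P(Coin 4 | heads) = 0.1975 / 0.53250 = 0.371.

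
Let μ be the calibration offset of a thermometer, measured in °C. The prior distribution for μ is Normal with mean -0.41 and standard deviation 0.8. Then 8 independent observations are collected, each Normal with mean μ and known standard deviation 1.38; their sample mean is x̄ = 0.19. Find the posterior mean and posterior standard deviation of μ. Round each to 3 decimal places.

With known σ, the Normal prior is conjugate. Weight on the data is w = (n/σ²)/(n/σ² + 1/τ₀²) = 4.20080/(4.20080+1.56250) = 0.72889.
Posterior mean = w·x̄ + (1−w)·μ₀ = 0.72889·0.19 + 0.27111·-0.41 = 0.027. Posterior variance = 1/(4.20080+1.56250) = 0.173512, so SD = 0.417.

Posterior mean ≈ 0.027; posterior SD ≈ 0.417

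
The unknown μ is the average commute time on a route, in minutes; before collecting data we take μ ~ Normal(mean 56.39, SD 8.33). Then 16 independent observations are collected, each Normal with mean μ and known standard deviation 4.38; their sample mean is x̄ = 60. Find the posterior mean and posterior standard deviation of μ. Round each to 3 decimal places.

Prior precision 1/τ₀² = 1/8.33² = 0.0144115; data precision n/σ² = 16/4.38² = 0.834011.
Posterior precision = 0.0144115 + 0.834011 = 0.848422, giving posterior SD = 1/√0.848422 = 1.086.
Posterior mean = (0.0144115·56.39 + 0.834011·60) / 0.848422 = 59.939.

Posterior mean ≈ 59.939; posterior SD ≈ 1.086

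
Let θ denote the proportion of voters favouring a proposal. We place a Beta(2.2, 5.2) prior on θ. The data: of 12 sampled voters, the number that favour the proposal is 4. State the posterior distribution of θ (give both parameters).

Posterior: Beta(6.2, 13.2)

Observing 4 successes and 8 failures updates Beta(2.2, 5.2) by adding the success and failure counts to the two shape parameters: α = 2.2+4 = 6.2, β = 5.2+8 = 13.2.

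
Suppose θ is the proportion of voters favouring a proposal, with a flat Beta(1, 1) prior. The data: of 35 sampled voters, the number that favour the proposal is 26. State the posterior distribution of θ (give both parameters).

Posterior: Beta(27, 10)

Observing 26 successes and 9 failures updates Beta(1, 1) by adding the success and failure counts to the two shape parameters: α = 1+26 = 27, β = 1+9 = 10.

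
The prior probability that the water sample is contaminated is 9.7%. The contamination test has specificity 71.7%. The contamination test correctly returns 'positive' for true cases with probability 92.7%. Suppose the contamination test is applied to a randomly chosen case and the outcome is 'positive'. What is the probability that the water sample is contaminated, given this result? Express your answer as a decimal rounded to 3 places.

P(H | E) ≈ 0.260

Write H for 'the water sample is contaminated'. Prior odds H:¬H = 0.097/0.903 = 0.10742. For the 'positive' outcome, the likelihood ratio is 0.927/0.283 = 3.2756.
Posterior odds = 0.10742 × 3.2756 = 0.35187, so P(H|E) = 0.35187/(1+0.35187) = 0.260.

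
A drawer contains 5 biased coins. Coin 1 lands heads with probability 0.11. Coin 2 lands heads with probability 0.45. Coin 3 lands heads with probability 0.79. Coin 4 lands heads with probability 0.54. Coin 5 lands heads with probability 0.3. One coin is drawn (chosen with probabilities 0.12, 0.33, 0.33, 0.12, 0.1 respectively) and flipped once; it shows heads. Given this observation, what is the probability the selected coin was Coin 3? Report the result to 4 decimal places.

Posterior probability ≈ 0.5041

P(heads|C1) = 0.11; P(heads|C2) = 0.45; P(heads|C3) = 0.79; P(heads|C4) = 0.54; P(heads|C5) = 0.3.
Prior × likelihood for each source: 0.12·0.11=0.01320, 0.33·0.45=0.1485, 0.33·0.79=0.2607, 0.12·0.54=0.06480, 0.1·0.3=0.03000. Summing gives P(heads) = 0.51720.
P(Coin 3 | heads) = 0.2607 / 0.51720 = 0.5041.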